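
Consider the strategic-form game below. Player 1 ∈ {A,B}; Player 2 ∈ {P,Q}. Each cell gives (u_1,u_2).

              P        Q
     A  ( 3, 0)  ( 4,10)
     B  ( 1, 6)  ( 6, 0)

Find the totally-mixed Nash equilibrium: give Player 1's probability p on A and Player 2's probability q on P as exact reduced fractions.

P1 mixes 3/8 on A; P2 mixes 1/2 on P

P1 indiff ⇒ q·3+(1-q)·4 = q·1+(1-q)·6 ⇒ q(2) = (1-q)(2) ⇒ q = 1/2
P2 indiff ⇒ p·0+(1-p)·6 = p·10+(1-p)·0 ⇒ p(-10) = (1-p)(-6) ⇒ p = 3/8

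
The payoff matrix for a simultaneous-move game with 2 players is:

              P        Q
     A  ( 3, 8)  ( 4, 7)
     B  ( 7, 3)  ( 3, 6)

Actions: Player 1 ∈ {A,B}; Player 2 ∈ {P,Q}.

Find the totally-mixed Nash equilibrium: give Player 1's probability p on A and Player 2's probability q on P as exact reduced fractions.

P1 mixes 3/4 on A; P2 mixes 1/5 on P

P1 indiff ⇒ q·3+(1-q)·4 = q·7+(1-q)·3 ⇒ q(-4) = (1-q)(-1) ⇒ q = 1/5
P2 indiff ⇒ p·8+(1-p)·3 = p·7+(1-p)·6 ⇒ p(1) = (1-p)(3) ⇒ p = 3/4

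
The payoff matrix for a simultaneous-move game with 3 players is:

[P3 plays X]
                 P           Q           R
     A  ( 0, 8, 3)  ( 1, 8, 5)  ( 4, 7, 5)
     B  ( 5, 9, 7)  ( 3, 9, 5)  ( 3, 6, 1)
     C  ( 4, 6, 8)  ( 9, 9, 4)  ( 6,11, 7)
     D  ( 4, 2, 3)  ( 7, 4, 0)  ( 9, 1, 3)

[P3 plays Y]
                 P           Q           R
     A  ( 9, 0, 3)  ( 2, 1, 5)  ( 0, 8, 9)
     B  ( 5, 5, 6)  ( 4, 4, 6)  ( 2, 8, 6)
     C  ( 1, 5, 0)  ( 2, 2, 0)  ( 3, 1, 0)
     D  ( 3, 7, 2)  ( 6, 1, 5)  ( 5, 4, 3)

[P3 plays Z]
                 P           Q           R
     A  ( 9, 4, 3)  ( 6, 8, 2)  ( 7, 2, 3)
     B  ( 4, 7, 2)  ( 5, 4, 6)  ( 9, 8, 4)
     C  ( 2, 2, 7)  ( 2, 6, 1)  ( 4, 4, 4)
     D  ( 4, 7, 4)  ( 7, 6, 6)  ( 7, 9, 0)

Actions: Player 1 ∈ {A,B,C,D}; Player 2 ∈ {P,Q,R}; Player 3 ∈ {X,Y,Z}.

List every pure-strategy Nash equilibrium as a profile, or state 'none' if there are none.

(A,P,X): not NE [P1→B gives 5>0]
(A,P,Y): not NE [P2→R gives 8>0]
(A,P,Z): not NE [P2→Q gives 8>4]
(A,Q,X): not NE [P1→C gives 9>1]
(A,Q,Y): not NE [P1→D gives 6>2; P2→R gives 8>1]
(A,Q,Z): not NE [P1→D gives 7>6; P3→Y gives 5>2]
(A,R,X): not NE [P1→D gives 9>4; P2→Q gives 8>7; P3→Y gives 9>5]
(A,R,Y): not NE [P1→D gives 5>0]
(A,R,Z): not NE [P1→B gives 9>7; P2→Q gives 8>2; P3→Y gives 9>3]
(B,P,X): NE
(B,P,Y): not NE [P1→A gives 9>5; P2→R gives 8>5; P3→X gives 7>6]
(B,P,Z): not NE [P1→A gives 9>4; P2→R gives 8>7; P3→X gives 7>2]
(B,Q,X): not NE [P1→C gives 9>3; P3→Z gives 6>5]
(B,Q,Y): not NE [P1→D gives 6>4; P2→R gives 8>4]
(B,Q,Z): not NE [P1→D gives 7>5; P2→R gives 8>4]
(B,R,X): not NE [P1→D gives 9>3; P2→Q gives 9>6; P3→Y gives 6>1]
(B,R,Y): not NE [P1→D gives 5>2]
(B,R,Z): not NE [P3→Y gives 6>4]
(C,P,X): not NE [P1→B gives 5>4; P2→R gives 11>6]
(C,P,Y): not NE [P1→A gives 9>1; P3→X gives 8>0]
(C,P,Z): not NE [P1→A gives 9>2; P2→Q gives 6>2; P3→X gives 8>7]
(C,Q,X): not NE [P2→R gives 11>9]
(C,Q,Y): not NE [P1→D gives 6>2; P2→P gives 5>2; P3→X gives 4>0]
(C,Q,Z): not NE [P1→D gives 7>2; P3→X gives 4>1]
(C,R,X): not NE [P1→D gives 9>6]
(C,R,Y): not NE [P1→D gives 5>3; P2→P gives 5>1; P3→X gives 7>0]
(C,R,Z): not NE [P1→B gives 9>4; P2→Q gives 6>4; P3→X gives 7>4]
(D,P,X): not NE [P1→B gives 5>4; P2→Q gives 4>2; P3→Z gives 4>3]
(D,P,Y): not NE [P1→A gives 9>3; P3→Z gives 4>2]
(D,P,Z): not NE [P1→A gives 9>4; P2→R gives 9>7]
(D,Q,X): not NE [P1→C gives 9>7; P3→Z gives 6>0]
(D,Q,Y): not NE [P2→P gives 7>1; P3→Z gives 6>5]
(D,Q,Z): not NE [P2→R gives 9>6]
(D,R,X): not NE [P2→Q gives 4>1]
(D,R,Y): not NE [P2→P gives 7>4]
(D,R,Z): not NE [P1→B gives 9>7; P3→Y gives 3>0]

NE set: (B,P,X)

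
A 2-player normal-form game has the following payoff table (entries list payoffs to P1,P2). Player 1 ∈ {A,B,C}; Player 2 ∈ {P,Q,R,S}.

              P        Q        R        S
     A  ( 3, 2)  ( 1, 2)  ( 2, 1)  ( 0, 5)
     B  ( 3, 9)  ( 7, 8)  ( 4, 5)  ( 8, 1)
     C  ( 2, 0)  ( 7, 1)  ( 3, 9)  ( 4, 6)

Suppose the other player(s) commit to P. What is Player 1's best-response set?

u_1(A vs P) = 3
u_1(B vs P) = 3
u_1(C vs P) = 2
max payoff 3 at {A,B}

BR_1 = {A,B}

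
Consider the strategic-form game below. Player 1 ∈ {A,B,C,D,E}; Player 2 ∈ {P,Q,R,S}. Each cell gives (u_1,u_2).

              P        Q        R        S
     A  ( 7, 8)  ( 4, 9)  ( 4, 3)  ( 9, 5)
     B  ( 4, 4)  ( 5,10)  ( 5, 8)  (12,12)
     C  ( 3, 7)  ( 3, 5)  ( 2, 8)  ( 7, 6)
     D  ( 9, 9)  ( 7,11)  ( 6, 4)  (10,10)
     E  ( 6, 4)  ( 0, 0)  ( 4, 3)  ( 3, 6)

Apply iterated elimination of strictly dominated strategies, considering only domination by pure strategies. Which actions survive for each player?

P1 drop A (D beats it: P:9>7 Q:7>4 R:6>4 S:10>9)
P1 drop C (B beats it: P:4>3 Q:5>3 R:5>2 S:12>7)
P1 drop E (D beats it: P:9>6 Q:7>0 R:6>4 S:10>3)
P2 drop P (Q beats it: B:10>4 D:11>9)
P2 drop R (Q beats it: B:10>8 D:11>4)
P1→{B,D} P2→{Q,S}

IESDS → P1:{B,D} P2:{Q,S}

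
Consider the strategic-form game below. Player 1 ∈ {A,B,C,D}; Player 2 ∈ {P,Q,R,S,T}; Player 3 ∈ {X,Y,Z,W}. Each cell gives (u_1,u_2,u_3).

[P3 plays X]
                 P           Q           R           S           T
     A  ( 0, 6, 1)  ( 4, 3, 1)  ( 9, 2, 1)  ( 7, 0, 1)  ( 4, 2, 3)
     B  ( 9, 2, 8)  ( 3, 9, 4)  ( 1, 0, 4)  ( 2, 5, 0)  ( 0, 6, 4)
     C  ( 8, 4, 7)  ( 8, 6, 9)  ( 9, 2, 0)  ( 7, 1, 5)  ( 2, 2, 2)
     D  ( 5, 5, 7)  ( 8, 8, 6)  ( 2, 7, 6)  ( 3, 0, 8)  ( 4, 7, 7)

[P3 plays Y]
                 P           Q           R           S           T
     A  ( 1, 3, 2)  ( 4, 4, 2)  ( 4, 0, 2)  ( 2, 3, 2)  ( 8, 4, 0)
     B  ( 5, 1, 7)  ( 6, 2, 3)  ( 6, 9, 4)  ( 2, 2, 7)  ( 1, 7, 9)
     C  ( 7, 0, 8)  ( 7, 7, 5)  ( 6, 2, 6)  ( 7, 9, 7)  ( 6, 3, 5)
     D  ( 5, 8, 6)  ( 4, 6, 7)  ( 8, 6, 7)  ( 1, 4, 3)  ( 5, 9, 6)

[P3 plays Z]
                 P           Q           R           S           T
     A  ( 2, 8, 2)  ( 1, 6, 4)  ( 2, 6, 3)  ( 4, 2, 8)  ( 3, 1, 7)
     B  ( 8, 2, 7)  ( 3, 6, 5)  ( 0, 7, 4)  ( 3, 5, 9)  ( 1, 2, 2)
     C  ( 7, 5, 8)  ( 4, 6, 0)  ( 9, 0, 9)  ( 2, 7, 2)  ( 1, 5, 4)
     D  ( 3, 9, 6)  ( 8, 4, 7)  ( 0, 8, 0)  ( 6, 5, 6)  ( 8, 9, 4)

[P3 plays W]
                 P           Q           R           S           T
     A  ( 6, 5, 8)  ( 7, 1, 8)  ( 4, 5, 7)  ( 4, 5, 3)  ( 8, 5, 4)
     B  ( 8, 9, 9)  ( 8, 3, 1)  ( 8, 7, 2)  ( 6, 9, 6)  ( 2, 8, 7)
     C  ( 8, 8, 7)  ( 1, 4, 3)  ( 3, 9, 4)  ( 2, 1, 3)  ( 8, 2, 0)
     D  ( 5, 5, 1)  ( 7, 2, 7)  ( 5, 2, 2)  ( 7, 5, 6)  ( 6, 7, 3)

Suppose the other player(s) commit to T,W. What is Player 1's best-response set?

P1 best: {A,C}

u_1(A vs T,W) = 8
u_1(B vs T,W) = 2
u_1(C vs T,W) = 8
u_1(D vs T,W) = 6
max payoff 8 at {A,C}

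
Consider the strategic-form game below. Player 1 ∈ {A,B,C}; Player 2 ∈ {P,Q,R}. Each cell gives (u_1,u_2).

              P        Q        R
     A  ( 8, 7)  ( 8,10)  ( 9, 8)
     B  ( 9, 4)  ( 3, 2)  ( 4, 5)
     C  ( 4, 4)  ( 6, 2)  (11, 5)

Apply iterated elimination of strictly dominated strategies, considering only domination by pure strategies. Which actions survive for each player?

Remaining: P1:{A,C} P2:{Q,R}

P2 drop P (R beats it: A:8>7 B:5>4 C:5>4)
P1 drop B (A beats it: Q:8>3 R:9>4)
P1→{A,C} P2→{Q,R}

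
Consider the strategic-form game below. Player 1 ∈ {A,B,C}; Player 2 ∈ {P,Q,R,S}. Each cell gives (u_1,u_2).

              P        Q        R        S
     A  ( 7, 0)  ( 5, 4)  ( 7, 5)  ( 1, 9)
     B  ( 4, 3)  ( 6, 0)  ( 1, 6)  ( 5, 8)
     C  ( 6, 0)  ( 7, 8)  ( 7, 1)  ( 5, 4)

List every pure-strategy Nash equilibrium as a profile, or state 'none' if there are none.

(A,P): not NE [P2→S gives 9>0]
(A,Q): not NE [P1→C gives 7>5; P2→S gives 9>4]
(A,R): not NE [P2→S gives 9>5]
(A,S): not NE [P1→C gives 5>1]
(B,P): not NE [P1→A gives 7>4; P2→S gives 8>3]
(B,Q): not NE [P1→C gives 7>6; P2→S gives 8>0]
(B,R): not NE [P1→C gives 7>1; P2→S gives 8>6]
(B,S): NE
(C,P): not NE [P1→A gives 7>6; P2→Q gives 8>0]
(C,Q): NE
(C,R): not NE [P2→Q gives 8>1]
(C,S): not NE [P2→Q gives 8>4]

NE set: (B,S), (C,Q)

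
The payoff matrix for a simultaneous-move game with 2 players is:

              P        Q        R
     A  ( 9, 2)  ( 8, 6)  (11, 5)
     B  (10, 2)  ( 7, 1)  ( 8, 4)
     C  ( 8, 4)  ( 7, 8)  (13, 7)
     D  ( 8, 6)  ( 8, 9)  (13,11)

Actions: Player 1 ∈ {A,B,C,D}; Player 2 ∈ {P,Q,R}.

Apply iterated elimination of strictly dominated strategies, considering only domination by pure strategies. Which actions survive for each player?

P2 drop P (R beats it: A:5>2 B:4>2 C:7>4 D:11>6)
P1 drop B (A beats it: Q:8>7 R:11>8)
P1→{A,C,D} P2→{Q,R}

Survivors P1:{A,C,D} P2:{Q,R}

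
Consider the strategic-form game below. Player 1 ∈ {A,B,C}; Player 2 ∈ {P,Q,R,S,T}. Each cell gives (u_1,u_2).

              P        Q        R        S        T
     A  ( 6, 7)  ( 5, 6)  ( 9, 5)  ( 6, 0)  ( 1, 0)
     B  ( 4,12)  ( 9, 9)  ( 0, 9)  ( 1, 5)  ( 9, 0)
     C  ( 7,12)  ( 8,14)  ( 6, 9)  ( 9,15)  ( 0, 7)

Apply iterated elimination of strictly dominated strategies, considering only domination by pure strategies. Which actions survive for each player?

Survivors P1:{B,C} P2:{P,Q,S}

P2 drop R (P beats it: A:7>5 B:12>9 C:12>9)
P2 drop T (P beats it: A:7>0 B:12>0 C:12>7)
P1 drop A (C beats it: P:7>6 Q:8>5 S:9>6)
P1→{B,C} P2→{P,Q,S}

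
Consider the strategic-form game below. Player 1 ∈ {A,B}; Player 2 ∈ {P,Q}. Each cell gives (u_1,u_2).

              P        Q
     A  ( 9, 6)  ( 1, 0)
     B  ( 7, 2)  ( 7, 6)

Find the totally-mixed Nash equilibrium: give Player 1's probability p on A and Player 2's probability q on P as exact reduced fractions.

(p,q) = (2/5, 3/4)

P1 indiff ⇒ q·9+(1-q)·1 = q·7+(1-q)·7 ⇒ q(2) = (1-q)(6) ⇒ q = 3/4
P2 indiff ⇒ p·6+(1-p)·2 = p·0+(1-p)·6 ⇒ p(6) = (1-p)(4) ⇒ p = 2/5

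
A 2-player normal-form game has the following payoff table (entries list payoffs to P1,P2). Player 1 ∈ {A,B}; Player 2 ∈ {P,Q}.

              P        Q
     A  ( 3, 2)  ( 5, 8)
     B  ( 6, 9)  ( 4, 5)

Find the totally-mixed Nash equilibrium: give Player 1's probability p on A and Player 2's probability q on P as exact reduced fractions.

P1 indiff ⇒ q·3+(1-q)·5 = q·6+(1-q)·4 ⇒ q(-3) = (1-q)(-1) ⇒ q = 1/4
P2 indiff ⇒ p·2+(1-p)·9 = p·8+(1-p)·5 ⇒ p(-6) = (1-p)(-4) ⇒ p = 2/5

P1 mixes 2/5 on A; P2 mixes 1/4 on P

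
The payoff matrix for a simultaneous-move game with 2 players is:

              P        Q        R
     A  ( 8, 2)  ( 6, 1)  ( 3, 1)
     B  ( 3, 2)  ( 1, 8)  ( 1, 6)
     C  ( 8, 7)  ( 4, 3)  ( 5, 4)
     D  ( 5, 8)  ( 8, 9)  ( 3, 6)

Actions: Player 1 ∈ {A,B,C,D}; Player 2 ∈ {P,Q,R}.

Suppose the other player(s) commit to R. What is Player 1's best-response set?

u_1(A vs R) = 3
u_1(B vs R) = 1
u_1(C vs R) = 5
u_1(D vs R) = 3
max payoff 5 at {C}

BR_1 = {C}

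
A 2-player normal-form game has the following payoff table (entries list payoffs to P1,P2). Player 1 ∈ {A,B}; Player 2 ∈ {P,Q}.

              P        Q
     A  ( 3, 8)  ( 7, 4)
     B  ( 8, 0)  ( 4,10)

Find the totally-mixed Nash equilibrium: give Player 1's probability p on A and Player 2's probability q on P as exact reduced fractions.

P1 indiff ⇒ q·3+(1-q)·7 = q·8+(1-q)·4 ⇒ q(-5) = (1-q)(-3) ⇒ q = 3/8
P2 indiff ⇒ p·8+(1-p)·0 = p·4+(1-p)·10 ⇒ p(4) = (1-p)(10) ⇒ p = 5/7

(p,q) = (5/7, 3/8)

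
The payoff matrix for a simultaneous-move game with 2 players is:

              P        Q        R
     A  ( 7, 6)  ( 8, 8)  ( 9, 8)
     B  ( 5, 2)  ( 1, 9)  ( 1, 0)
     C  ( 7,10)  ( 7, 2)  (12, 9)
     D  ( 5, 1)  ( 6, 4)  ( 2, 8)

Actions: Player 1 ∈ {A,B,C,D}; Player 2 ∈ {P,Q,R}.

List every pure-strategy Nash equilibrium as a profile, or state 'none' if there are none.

(A,P): not NE [P2→R gives 8>6]
(A,Q): NE
(A,R): not NE [P1→C gives 12>9]
(B,P): not NE [P1→C gives 7>5; P2→Q gives 9>2]
(B,Q): not NE [P1→A gives 8>1]
(B,R): not NE [P1→C gives 12>1; P2→Q gives 9>0]
(C,P): NE
(C,Q): not NE [P1→A gives 8>7; P2→P gives 10>2]
(C,R): not NE [P2→P gives 10>9]
(D,P): not NE [P1→C gives 7>5; P2→R gives 8>1]
(D,Q): not NE [P1→A gives 8>6; P2→R gives 8>4]
(D,R): not NE [P1→C gives 12>2]

NE set: (A,Q), (C,P)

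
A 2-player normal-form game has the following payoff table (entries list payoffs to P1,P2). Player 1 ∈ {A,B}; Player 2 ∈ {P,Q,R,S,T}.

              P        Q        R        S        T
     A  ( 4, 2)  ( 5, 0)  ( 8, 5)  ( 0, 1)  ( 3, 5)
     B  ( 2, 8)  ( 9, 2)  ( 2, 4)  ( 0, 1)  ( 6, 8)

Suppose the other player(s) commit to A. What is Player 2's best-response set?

u_2(P vs A) = 2
u_2(Q vs A) = 0
u_2(R vs A) = 5
u_2(S vs A) = 1
u_2(T vs A) = 5
max payoff 5 at {R,T}

BR_2 = {R,T}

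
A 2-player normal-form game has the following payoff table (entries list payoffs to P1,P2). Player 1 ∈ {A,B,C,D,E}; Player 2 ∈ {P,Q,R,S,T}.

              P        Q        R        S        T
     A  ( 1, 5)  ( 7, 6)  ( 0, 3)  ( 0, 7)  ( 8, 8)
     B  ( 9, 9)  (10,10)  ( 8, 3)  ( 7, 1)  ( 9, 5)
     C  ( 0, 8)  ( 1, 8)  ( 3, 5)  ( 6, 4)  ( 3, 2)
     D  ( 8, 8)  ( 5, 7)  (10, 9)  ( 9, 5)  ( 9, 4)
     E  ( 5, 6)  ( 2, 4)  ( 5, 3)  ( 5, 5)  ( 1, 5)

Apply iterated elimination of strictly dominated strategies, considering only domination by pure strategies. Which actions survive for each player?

P1 drop A (B beats it: P:9>1 Q:10>7 R:8>0 S:7>0 T:9>8)
P1 drop C (B beats it: P:9>0 Q:10>1 R:8>3 S:7>6 T:9>3)
P1 drop E (B beats it: P:9>5 Q:10>2 R:8>5 S:7>5 T:9>1)
P2 drop S (P beats it: B:9>1 D:8>5)
P2 drop T (P beats it: B:9>5 D:8>4)
P1→{B,D} P2→{P,Q,R}

Remaining: P1:{B,D} P2:{P,Q,R}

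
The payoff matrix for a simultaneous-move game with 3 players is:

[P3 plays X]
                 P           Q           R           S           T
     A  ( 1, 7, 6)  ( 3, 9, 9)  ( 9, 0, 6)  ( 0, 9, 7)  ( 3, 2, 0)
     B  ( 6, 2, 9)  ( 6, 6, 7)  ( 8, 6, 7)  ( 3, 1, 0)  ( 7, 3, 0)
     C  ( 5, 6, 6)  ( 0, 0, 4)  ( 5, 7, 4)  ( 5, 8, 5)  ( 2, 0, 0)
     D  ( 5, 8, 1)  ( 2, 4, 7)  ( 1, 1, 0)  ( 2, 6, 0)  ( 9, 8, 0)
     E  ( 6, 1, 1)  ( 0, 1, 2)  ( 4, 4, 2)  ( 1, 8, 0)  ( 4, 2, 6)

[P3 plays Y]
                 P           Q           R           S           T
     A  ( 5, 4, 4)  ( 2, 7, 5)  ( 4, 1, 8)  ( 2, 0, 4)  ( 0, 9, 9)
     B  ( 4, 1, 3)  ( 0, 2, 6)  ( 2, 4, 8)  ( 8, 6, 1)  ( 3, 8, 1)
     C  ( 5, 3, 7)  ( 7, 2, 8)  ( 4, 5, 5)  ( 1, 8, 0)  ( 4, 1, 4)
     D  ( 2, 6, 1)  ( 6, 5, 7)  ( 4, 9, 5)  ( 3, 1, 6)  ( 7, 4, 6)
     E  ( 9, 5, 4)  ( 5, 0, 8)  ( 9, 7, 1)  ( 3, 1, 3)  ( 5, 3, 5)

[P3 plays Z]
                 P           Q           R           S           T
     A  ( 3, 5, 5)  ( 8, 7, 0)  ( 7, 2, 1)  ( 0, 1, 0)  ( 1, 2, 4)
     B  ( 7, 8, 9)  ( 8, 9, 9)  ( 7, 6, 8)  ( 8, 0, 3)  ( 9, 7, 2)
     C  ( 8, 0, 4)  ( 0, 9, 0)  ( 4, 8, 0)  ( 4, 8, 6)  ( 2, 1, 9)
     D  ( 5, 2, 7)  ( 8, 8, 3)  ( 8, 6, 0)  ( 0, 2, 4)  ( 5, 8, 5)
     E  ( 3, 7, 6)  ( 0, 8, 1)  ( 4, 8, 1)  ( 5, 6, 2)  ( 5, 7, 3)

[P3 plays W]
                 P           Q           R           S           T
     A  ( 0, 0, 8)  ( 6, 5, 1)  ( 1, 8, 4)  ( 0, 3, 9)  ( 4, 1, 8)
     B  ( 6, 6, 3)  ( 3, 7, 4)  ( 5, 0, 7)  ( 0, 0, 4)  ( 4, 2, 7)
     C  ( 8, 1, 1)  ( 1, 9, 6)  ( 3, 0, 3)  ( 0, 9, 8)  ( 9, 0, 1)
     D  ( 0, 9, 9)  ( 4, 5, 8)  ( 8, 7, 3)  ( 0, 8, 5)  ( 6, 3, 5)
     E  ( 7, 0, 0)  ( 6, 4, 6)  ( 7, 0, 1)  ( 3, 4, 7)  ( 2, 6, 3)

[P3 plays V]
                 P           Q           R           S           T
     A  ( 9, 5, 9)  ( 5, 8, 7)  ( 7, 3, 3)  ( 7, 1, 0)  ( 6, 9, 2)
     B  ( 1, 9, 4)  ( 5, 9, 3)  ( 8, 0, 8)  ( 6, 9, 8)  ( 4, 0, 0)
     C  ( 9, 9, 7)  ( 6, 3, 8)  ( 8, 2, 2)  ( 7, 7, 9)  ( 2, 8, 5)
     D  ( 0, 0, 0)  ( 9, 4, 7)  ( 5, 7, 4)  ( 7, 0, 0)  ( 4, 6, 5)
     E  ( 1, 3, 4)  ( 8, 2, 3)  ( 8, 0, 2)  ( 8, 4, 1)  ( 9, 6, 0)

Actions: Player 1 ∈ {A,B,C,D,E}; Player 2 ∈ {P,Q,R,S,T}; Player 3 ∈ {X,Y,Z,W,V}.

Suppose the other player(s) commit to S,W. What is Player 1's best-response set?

argmax u_1 = {E}

u_1(A vs S,W) = 0
u_1(B vs S,W) = 0
u_1(C vs S,W) = 0
u_1(D vs S,W) = 0
u_1(E vs S,W) = 3
max payoff 3 at {E}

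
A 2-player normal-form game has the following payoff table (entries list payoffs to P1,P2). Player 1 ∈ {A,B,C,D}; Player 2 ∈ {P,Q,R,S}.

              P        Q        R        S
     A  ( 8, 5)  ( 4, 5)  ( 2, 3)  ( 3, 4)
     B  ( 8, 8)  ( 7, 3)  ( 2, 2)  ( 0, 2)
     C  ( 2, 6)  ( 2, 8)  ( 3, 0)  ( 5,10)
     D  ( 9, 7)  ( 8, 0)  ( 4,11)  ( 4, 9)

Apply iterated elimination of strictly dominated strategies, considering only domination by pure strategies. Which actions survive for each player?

P1 drop A (D beats it: P:9>8 Q:8>4 R:4>2 S:4>3)
P1 drop B (D beats it: P:9>8 Q:8>7 R:4>2 S:4>0)
P2 drop P (S beats it: C:10>6 D:9>7)
P2 drop Q (S beats it: C:10>8 D:9>0)
P1→{C,D} P2→{R,S}

Survivors P1:{C,D} P2:{R,S}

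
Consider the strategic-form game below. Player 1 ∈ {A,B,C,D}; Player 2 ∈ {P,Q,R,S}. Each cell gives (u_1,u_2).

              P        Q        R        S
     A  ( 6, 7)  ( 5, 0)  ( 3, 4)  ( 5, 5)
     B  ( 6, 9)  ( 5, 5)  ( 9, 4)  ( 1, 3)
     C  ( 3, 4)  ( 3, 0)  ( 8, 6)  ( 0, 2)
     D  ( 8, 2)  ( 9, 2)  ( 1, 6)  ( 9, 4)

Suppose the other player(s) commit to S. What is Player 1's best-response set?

P1 best: {D}

u_1(A vs S) = 5
u_1(B vs S) = 1
u_1(C vs S) = 0
u_1(D vs S) = 9
max payoff 9 at {D}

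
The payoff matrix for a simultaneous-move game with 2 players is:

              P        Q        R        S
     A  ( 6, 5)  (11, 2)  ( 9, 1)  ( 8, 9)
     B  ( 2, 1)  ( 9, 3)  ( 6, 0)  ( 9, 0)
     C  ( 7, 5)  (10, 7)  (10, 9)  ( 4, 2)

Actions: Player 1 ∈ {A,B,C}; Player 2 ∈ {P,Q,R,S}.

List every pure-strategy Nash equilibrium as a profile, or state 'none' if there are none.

Nash profiles: (C,R)

(A,P): not NE [P1→C gives 7>6; P2→S gives 9>5]
(A,Q): not NE [P2→S gives 9>2]
(A,R): not NE [P1→C gives 10>9; P2→S gives 9>1]
(A,S): not NE [P1→B gives 9>8]
(B,P): not NE [P1→C gives 7>2; P2→Q gives 3>1]
(B,Q): not NE [P1→A gives 11>9]
(B,R): not NE [P1→C gives 10>6; P2→Q gives 3>0]
(B,S): not NE [P2→Q gives 3>0]
(C,P): not NE [P2→R gives 9>5]
(C,Q): not NE [P1→A gives 11>10; P2→R gives 9>7]
(C,R): NE
(C,S): not NE [P1→B gives 9>4; P2→R gives 9>2]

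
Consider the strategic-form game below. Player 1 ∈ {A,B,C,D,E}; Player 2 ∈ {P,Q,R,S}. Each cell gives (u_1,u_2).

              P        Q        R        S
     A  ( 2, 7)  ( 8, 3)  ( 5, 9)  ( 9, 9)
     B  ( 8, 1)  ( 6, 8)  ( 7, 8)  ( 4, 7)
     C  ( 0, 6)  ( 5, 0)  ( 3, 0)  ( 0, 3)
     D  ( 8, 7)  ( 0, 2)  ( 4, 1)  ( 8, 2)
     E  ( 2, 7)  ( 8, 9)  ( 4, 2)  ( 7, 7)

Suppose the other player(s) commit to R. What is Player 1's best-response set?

argmax u_1 = {B}

u_1(A vs R) = 5
u_1(B vs R) = 7
u_1(C vs R) = 3
u_1(D vs R) = 4
u_1(E vs R) = 4
max payoff 7 at {B}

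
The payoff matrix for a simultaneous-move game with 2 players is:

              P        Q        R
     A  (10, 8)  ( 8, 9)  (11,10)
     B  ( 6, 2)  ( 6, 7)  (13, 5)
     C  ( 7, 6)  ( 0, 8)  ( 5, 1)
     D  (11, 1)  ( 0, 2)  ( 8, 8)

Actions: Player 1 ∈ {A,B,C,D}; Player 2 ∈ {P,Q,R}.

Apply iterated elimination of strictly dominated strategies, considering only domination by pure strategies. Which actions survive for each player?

IESDS → P1:{A,B} P2:{Q,R}

P1 drop C (A beats it: P:10>7 Q:8>0 R:11>5)
P2 drop P (Q beats it: A:9>8 B:7>2 D:2>1)
P1 drop D (A beats it: Q:8>0 R:11>8)
P1→{A,B} P2→{Q,R}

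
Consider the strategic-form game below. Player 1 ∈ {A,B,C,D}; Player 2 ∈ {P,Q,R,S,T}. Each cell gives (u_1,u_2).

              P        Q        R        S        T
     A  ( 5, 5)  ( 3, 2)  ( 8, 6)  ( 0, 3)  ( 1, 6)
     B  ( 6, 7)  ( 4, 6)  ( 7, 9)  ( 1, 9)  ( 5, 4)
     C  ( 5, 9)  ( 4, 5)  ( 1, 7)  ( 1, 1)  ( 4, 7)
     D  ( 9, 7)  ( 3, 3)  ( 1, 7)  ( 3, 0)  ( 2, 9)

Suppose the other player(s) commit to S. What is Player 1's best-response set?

BR_1 = {D}

u_1(A vs S) = 0
u_1(B vs S) = 1
u_1(C vs S) = 1
u_1(D vs S) = 3
max payoff 3 at {D}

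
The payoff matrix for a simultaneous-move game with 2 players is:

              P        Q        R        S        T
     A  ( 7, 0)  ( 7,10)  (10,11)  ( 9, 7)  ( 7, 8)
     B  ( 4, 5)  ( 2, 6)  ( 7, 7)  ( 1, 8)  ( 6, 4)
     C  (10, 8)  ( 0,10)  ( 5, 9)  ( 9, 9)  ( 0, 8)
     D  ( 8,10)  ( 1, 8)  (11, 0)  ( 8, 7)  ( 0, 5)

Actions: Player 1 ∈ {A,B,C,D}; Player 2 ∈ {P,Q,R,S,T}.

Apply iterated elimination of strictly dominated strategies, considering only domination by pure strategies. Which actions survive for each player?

P1 drop B (A beats it: P:7>4 Q:7>2 R:10>7 S:9>1 T:7>6)
P2 drop S (Q beats it: A:10>7 C:10>9 D:8>7)
P2 drop T (Q beats it: A:10>8 C:10>8 D:8>5)
P1→{A,C,D} P2→{P,Q,R}

IESDS → P1:{A,C,D} P2:{P,Q,R}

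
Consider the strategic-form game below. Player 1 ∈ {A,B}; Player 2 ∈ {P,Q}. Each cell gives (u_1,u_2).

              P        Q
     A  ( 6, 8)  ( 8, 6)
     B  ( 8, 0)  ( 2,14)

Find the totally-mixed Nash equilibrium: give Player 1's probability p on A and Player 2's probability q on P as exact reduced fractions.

P1 mixes 7/8 on A; P2 mixes 3/4 on P

P1 indiff ⇒ q·6+(1-q)·8 = q·8+(1-q)·2 ⇒ q(-2) = (1-q)(-6) ⇒ q = 3/4
P2 indiff ⇒ p·8+(1-p)·0 = p·6+(1-p)·14 ⇒ p(2) = (1-p)(14) ⇒ p = 7/8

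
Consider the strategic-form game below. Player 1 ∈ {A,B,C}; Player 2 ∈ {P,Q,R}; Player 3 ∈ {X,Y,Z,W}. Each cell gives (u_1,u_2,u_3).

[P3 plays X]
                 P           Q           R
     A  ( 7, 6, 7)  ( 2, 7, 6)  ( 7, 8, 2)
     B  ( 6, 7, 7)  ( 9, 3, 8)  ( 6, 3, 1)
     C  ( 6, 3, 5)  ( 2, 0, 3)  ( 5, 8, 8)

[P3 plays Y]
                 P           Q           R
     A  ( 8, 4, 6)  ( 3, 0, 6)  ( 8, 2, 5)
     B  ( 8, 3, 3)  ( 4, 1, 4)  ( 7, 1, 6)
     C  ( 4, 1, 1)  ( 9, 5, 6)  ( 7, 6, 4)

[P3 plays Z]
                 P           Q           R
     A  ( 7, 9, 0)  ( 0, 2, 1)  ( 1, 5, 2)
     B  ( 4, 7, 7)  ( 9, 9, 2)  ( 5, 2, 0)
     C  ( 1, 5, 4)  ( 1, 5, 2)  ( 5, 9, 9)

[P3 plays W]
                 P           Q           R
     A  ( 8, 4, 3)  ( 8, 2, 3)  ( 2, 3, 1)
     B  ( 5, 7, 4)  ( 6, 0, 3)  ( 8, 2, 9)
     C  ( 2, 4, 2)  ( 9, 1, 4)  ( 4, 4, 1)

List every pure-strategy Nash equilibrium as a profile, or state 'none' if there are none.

(A,P,X): not NE [P2→R gives 8>6]
(A,P,Y): not NE [P3→X gives 7>6]
(A,P,Z): not NE [P3→X gives 7>0]
(A,P,W): not NE [P3→X gives 7>3]
(A,Q,X): not NE [P1→B gives 9>2; P2→R gives 8>7]
(A,Q,Y): not NE [P1→C gives 9>3; P2→P gives 4>0]
(A,Q,Z): not NE [P1→B gives 9>0; P2→P gives 9>2; P3→Y gives 6>1]
(A,Q,W): not NE [P1→C gives 9>8; P2→P gives 4>2; P3→Y gives 6>3]
(A,R,X): not NE [P3→Y gives 5>2]
(A,R,Y): not NE [P2→P gives 4>2]
(A,R,Z): not NE [P1→C gives 5>1; P2→P gives 9>5; P3→Y gives 5>2]
(A,R,W): not NE [P1→B gives 8>2; P2→P gives 4>3; P3→Y gives 5>1]
(B,P,X): not NE [P1→A gives 7>6]
(B,P,Y): not NE [P3→Z gives 7>3]
(B,P,Z): not NE [P1→A gives 7>4; P2→Q gives 9>7]
(B,P,W): not NE [P1→A gives 8>5; P3→Z gives 7>4]
(B,Q,X): not NE [P2→P gives 7>3]
(B,Q,Y): not NE [P1→C gives 9>4; P2→P gives 3>1; P3→X gives 8>4]
(B,Q,Z): not NE [P3→X gives 8>2]
(B,Q,W): not NE [P1→C gives 9>6; P2→P gives 7>0; P3→X gives 8>3]
(B,R,X): not NE [P1→A gives 7>6; P2→P gives 7>3; P3→W gives 9>1]
(B,R,Y): not NE [P1→A gives 8>7; P2→P gives 3>1; P3→W gives 9>6]
(B,R,Z): not NE [P2→Q gives 9>2; P3→W gives 9>0]
(B,R,W): not NE [P2→P gives 7>2]
(C,P,X): not NE [P1→A gives 7>6; P2→R gives 8>3]
(C,P,Y): not NE [P1→B gives 8>4; P2→R gives 6>1; P3→X gives 5>1]
(C,P,Z): not NE [P1→A gives 7>1; P2→R gives 9>5; P3→X gives 5>4]
(C,P,W): not NE [P1→A gives 8>2; P3→X gives 5>2]
(C,Q,X): not NE [P1→B gives 9>2; P2→R gives 8>0; P3→Y gives 6>3]
(C,Q,Y): not NE [P2→R gives 6>5]
(C,Q,Z): not NE [P1→B gives 9>1; P2→R gives 9>5; P3→Y gives 6>2]
(C,Q,W): not NE [P2→R gives 4>1; P3→Y gives 6>4]
(C,R,X): not NE [P1→A gives 7>5; P3→Z gives 9>8]
(C,R,Y): not NE [P1→A gives 8>7; P3→Z gives 9>4]
(C,R,Z): NE
(C,R,W): not NE [P1→B gives 8>4; P3→Z gives 9>1]

NE set: (C,R,Z)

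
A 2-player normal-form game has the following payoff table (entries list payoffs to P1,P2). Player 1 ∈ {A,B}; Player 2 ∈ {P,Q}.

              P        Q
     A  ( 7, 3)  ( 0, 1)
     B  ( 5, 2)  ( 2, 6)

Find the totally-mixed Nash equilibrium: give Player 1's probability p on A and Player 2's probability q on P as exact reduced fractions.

p=2/3, q=1/2

P1 indiff ⇒ q·7+(1-q)·0 = q·5+(1-q)·2 ⇒ q(2) = (1-q)(2) ⇒ q = 1/2
P2 indiff ⇒ p·3+(1-p)·2 = p·1+(1-p)·6 ⇒ p(2) = (1-p)(4) ⇒ p = 2/3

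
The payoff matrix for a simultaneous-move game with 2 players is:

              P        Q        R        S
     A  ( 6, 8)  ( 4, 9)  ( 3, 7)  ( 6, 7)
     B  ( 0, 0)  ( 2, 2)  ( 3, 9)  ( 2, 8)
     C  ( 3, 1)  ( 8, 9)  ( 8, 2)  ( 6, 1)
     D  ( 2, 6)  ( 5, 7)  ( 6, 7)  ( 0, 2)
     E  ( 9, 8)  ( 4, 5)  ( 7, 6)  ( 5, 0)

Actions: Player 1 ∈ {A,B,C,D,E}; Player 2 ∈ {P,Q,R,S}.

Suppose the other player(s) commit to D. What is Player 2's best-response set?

P2 best: {Q,R}

u_2(P vs D) = 6
u_2(Q vs D) = 7
u_2(R vs D) = 7
u_2(S vs D) = 2
max payoff 7 at {Q,R}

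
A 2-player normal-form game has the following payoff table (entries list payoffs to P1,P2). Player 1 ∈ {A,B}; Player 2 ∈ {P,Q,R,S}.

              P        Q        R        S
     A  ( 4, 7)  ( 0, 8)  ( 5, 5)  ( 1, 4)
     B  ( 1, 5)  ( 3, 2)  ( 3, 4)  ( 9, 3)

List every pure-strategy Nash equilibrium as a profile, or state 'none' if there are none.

No pure NE.

(A,P): not NE [P2→Q gives 8>7]
(A,Q): not NE [P1→B gives 3>0]
(A,R): not NE [P2→Q gives 8>5]
(A,S): not NE [P1→B gives 9>1; P2→Q gives 8>4]
(B,P): not NE [P1→A gives 4>1]
(B,Q): not NE [P2→P gives 5>2]
(B,R): not NE [P1→A gives 5>3; P2→P gives 5>4]
(B,S): not NE [P2→P gives 5>3]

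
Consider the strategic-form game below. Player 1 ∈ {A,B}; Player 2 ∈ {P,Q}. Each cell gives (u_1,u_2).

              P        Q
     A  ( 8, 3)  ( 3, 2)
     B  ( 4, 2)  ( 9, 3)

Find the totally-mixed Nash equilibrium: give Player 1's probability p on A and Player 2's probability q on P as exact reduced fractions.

P1 mixes 1/2 on A; P2 mixes 3/5 on P

P1 indiff ⇒ q·8+(1-q)·3 = q·4+(1-q)·9 ⇒ q(4) = (1-q)(6) ⇒ q = 3/5
P2 indiff ⇒ p·3+(1-p)·2 = p·2+(1-p)·3 ⇒ p(1) = (1-p)(1) ⇒ p = 1/2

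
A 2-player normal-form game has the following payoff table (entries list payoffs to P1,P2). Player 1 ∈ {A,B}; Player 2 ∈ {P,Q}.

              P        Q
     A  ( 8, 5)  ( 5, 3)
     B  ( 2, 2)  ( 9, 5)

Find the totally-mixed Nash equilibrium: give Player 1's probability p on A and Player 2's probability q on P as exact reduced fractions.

P1 indiff ⇒ q·8+(1-q)·5 = q·2+(1-q)·9 ⇒ q(6) = (1-q)(4) ⇒ q = 2/5
P2 indiff ⇒ p·5+(1-p)·2 = p·3+(1-p)·5 ⇒ p(2) = (1-p)(3) ⇒ p = 3/5

p=3/5, q=2/5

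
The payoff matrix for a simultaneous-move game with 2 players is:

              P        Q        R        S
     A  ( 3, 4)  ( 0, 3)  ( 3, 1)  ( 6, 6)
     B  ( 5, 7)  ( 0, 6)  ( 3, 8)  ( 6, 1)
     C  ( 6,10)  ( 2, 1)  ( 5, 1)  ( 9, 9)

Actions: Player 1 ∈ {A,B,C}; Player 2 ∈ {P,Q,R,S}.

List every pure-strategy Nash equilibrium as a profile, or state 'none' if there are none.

PSNE = {(C,P)}

(A,P): not NE [P1→C gives 6>3; P2→S gives 6>4]
(A,Q): not NE [P1→C gives 2>0; P2→S gives 6>3]
(A,R): not NE [P1→C gives 5>3; P2→S gives 6>1]
(A,S): not NE [P1→C gives 9>6]
(B,P): not NE [P1→C gives 6>5; P2→R gives 8>7]
(B,Q): not NE [P1→C gives 2>0; P2→R gives 8>6]
(B,R): not NE [P1→C gives 5>3]
(B,S): not NE [P1→C gives 9>6; P2→R gives 8>1]
(C,P): NE
(C,Q): not NE [P2→P gives 10>1]
(C,R): not NE [P2→P gives 10>1]
(C,S): not NE [P2→P gives 10>9]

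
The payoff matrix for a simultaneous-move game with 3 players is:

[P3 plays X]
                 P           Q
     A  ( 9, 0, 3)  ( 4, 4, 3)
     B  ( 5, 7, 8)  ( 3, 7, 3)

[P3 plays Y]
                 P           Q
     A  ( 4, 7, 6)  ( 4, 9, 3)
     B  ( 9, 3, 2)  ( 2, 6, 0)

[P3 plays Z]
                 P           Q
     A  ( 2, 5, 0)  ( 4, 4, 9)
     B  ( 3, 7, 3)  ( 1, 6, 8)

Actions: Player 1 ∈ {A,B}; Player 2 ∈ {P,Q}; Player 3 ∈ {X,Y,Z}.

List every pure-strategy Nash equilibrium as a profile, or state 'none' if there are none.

(A,P,X): not NE [P2→Q gives 4>0; P3→Y gives 6>3]
(A,P,Y): not NE [P1→B gives 9>4; P2→Q gives 9>7]
(A,P,Z): not NE [P1→B gives 3>2; P3→Y gives 6>0]
(A,Q,X): not NE [P3→Z gives 9>3]
(A,Q,Y): not NE [P3→Z gives 9>3]
(A,Q,Z): not NE [P2→P gives 5>4]
(B,P,X): not NE [P1→A gives 9>5]
(B,P,Y): not NE [P2→Q gives 6>3; P3→X gives 8>2]
(B,P,Z): not NE [P3→X gives 8>3]
(B,Q,X): not NE [P1→A gives 4>3; P3→Z gives 8>3]
(B,Q,Y): not NE [P1→A gives 4>2; P3→Z gives 8>0]
(B,Q,Z): not NE [P1→A gives 4>1; P2→P gives 7>6]

No pure NE.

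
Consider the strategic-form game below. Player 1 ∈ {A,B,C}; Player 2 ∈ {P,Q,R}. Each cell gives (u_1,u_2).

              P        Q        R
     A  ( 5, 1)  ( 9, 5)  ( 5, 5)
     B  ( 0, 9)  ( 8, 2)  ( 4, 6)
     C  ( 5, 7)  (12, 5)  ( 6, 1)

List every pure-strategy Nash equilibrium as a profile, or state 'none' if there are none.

(A,P): not NE [P2→R gives 5>1]
(A,Q): not NE [P1→C gives 12>9]
(A,R): not NE [P1→C gives 6>5]
(B,P): not NE [P1→C gives 5>0]
(B,Q): not NE [P1→C gives 12>8; P2→P gives 9>2]
(B,R): not NE [P1→C gives 6>4; P2→P gives 9>6]
(C,P): NE
(C,Q): not NE [P2→P gives 7>5]
(C,R): not NE [P2→P gives 7>1]

Nash profiles: (C,P)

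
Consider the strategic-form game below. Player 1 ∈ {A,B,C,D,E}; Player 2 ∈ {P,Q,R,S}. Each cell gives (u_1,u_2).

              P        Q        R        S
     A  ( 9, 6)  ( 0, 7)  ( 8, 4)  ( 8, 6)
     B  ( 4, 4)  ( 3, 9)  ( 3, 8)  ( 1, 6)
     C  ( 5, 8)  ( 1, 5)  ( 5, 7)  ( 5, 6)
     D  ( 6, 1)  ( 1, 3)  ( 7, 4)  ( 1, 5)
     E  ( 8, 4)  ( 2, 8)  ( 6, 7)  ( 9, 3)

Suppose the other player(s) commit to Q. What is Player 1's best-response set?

argmax u_1 = {B}

u_1(A vs Q) = 0
u_1(B vs Q) = 3
u_1(C vs Q) = 1
u_1(D vs Q) = 1
u_1(E vs Q) = 2
max payoff 3 at {B}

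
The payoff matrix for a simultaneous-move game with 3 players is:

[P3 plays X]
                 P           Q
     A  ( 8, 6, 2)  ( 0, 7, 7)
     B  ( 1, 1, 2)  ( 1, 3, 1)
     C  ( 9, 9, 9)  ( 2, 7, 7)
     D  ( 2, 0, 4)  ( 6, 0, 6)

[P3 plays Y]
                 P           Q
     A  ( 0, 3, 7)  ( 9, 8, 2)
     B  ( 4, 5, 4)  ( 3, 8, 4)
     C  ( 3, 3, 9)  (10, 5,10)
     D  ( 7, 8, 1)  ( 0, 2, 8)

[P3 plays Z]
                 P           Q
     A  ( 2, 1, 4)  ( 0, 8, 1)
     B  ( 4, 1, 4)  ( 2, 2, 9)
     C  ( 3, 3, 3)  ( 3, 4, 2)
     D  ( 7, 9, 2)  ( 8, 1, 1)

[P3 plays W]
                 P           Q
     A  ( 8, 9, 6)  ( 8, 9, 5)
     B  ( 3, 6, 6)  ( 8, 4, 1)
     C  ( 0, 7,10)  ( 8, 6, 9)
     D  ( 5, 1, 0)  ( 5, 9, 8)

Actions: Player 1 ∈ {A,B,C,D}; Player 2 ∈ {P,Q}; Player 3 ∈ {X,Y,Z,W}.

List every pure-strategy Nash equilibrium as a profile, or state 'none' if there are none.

PSNE = {(C,Q,Y)}

(A,P,X): not NE [P1→C gives 9>8; P2→Q gives 7>6; P3→Y gives 7>2]
(A,P,Y): not NE [P1→D gives 7>0; P2→Q gives 8>3]
(A,P,Z): not NE [P1→D gives 7>2; P2→Q gives 8>1; P3→Y gives 7>4]
(A,P,W): not NE [P3→Y gives 7>6]
(A,Q,X): not NE [P1→D gives 6>0]
(A,Q,Y): not NE [P1→C gives 10>9; P3→X gives 7>2]
(A,Q,Z): not NE [P1→D gives 8>0; P3→X gives 7>1]
(A,Q,W): not NE [P3→X gives 7>5]
(B,P,X): not NE [P1→C gives 9>1; P2→Q gives 3>1; P3→W gives 6>2]
(B,P,Y): not NE [P1→D gives 7>4; P2→Q gives 8>5; P3→W gives 6>4]
(B,P,Z): not NE [P1→D gives 7>4; P2→Q gives 2>1; P3→W gives 6>4]
(B,P,W): not NE [P1→A gives 8>3]
(B,Q,X): not NE [P1→D gives 6>1; P3→Z gives 9>1]
(B,Q,Y): not NE [P1→C gives 10>3; P3→Z gives 9>4]
(B,Q,Z): not NE [P1→D gives 8>2]
(B,Q,W): not NE [P2→P gives 6>4; P3→Z gives 9>1]
(C,P,X): not NE [P3→W gives 10>9]
(C,P,Y): not NE [P1→D gives 7>3; P2→Q gives 5>3; P3→W gives 10>9]
(C,P,Z): not NE [P1→D gives 7>3; P2→Q gives 4>3; P3→W gives 10>3]
(C,P,W): not NE [P1→A gives 8>0]
(C,Q,X): not NE [P1→D gives 6>2; P2→P gives 9>7; P3→Y gives 10>7]
(C,Q,Y): NE
(C,Q,Z): not NE [P1→D gives 8>3; P3→Y gives 10>2]
(C,Q,W): not NE [P2→P gives 7>6; P3→Y gives 10>9]
(D,P,X): not NE [P1→C gives 9>2]
(D,P,Y): not NE [P3→X gives 4>1]
(D,P,Z): not NE [P3→X gives 4>2]
(D,P,W): not NE [P1→A gives 8>5; P2→Q gives 9>1; P3→X gives 4>0]
(D,Q,X): not NE [P3→W gives 8>6]
(D,Q,Y): not NE [P1→C gives 10>0; P2→P gives 8>2]
(D,Q,Z): not NE [P2→P gives 9>1; P3→W gives 8>1]
(D,Q,W): not NE [P1→C gives 8>5]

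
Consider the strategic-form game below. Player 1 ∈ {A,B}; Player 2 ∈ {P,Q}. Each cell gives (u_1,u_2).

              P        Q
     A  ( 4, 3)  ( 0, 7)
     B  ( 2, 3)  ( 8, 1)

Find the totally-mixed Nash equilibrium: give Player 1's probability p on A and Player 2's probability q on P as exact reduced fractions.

p=1/3, q=4/5

P1 indiff ⇒ q·4+(1-q)·0 = q·2+(1-q)·8 ⇒ q(2) = (1-q)(8) ⇒ q = 4/5
P2 indiff ⇒ p·3+(1-p)·3 = p·7+(1-p)·1 ⇒ p(-4) = (1-p)(-2) ⇒ p = 1/3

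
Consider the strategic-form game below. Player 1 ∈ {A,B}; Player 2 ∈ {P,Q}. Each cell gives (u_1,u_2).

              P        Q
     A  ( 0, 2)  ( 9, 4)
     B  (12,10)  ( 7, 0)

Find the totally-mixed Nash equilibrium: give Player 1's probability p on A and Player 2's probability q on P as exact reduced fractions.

P1 indiff ⇒ q·0+(1-q)·9 = q·12+(1-q)·7 ⇒ q(-12) = (1-q)(-2) ⇒ q = 1/7
P2 indiff ⇒ p·2+(1-p)·10 = p·4+(1-p)·0 ⇒ p(-2) = (1-p)(-10) ⇒ p = 5/6

(p,q) = (5/6, 1/7)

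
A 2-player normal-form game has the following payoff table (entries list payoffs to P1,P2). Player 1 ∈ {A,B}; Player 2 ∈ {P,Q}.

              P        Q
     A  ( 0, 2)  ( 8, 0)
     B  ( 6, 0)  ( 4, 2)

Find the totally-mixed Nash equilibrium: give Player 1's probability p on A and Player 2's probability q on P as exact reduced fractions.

(p,q) = (1/2, 2/5)

P1 indiff ⇒ q·0+(1-q)·8 = q·6+(1-q)·4 ⇒ q(-6) = (1-q)(-4) ⇒ q = 2/5
P2 indiff ⇒ p·2+(1-p)·0 = p·0+(1-p)·2 ⇒ p(2) = (1-p)(2) ⇒ p = 1/2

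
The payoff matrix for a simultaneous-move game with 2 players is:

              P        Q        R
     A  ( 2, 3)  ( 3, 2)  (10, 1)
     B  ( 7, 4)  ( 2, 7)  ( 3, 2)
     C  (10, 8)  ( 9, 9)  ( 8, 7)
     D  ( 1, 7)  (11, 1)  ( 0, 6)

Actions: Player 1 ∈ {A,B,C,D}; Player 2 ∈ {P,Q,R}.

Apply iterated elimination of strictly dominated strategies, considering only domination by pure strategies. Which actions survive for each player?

Remaining: P1:{C,D} P2:{P,Q}

P1 drop B (C beats it: P:10>7 Q:9>2 R:8>3)
P2 drop R (P beats it: A:3>1 C:8>7 D:7>6)
P1 drop A (C beats it: P:10>2 Q:9>3)
P1→{C,D} P2→{P,Q}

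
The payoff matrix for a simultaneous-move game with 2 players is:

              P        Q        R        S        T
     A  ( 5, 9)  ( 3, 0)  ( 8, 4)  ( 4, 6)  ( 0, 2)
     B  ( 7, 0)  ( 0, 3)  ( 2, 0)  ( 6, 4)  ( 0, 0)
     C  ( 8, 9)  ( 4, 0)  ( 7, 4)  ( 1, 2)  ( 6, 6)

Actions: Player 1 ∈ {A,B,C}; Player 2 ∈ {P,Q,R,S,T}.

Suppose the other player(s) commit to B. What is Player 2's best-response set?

BR_2 = {S}

u_2(P vs B) = 0
u_2(Q vs B) = 3
u_2(R vs B) = 0
u_2(S vs B) = 4
u_2(T vs B) = 0
max payoff 4 at {S}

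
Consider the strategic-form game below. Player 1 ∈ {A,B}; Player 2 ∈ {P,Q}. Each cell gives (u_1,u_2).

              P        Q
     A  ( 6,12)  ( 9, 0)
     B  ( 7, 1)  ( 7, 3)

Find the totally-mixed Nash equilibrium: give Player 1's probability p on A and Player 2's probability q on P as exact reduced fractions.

(p,q) = (1/7, 2/3)

P1 indiff ⇒ q·6+(1-q)·9 = q·7+(1-q)·7 ⇒ q(-1) = (1-q)(-2) ⇒ q = 2/3
P2 indiff ⇒ p·12+(1-p)·1 = p·0+(1-p)·3 ⇒ p(12) = (1-p)(2) ⇒ p = 1/7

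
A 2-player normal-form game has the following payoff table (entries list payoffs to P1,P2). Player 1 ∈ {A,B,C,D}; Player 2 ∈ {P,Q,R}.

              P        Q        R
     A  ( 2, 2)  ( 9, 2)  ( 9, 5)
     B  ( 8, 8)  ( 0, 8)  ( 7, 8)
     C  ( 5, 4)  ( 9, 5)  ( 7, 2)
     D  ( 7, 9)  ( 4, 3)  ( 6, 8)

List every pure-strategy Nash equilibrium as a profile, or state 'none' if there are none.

Nash profiles: (A,R), (B,P), (C,Q)

(A,P): not NE [P1→B gives 8>2; P2→R gives 5>2]
(A,Q): not NE [P2→R gives 5>2]
(A,R): NE
(B,P): NE
(B,Q): not NE [P1→C gives 9>0]
(B,R): not NE [P1→A gives 9>7]
(C,P): not NE [P1→B gives 8>5; P2→Q gives 5>4]
(C,Q): NE
(C,R): not NE [P1→A gives 9>7; P2→Q gives 5>2]
(D,P): not NE [P1→B gives 8>7]
(D,Q): not NE [P1→C gives 9>4; P2→P gives 9>3]
(D,R): not NE [P1→A gives 9>6; P2→P gives 9>8]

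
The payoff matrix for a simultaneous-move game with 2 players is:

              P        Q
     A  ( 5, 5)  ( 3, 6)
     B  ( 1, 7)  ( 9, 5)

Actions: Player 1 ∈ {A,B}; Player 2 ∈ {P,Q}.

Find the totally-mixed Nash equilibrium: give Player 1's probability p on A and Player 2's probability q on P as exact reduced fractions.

P1 indiff ⇒ q·5+(1-q)·3 = q·1+(1-q)·9 ⇒ q(4) = (1-q)(6) ⇒ q = 3/5
P2 indiff ⇒ p·5+(1-p)·7 = p·6+(1-p)·5 ⇒ p(-1) = (1-p)(-2) ⇒ p = 2/3

P1 mixes 2/3 on A; P2 mixes 3/5 on P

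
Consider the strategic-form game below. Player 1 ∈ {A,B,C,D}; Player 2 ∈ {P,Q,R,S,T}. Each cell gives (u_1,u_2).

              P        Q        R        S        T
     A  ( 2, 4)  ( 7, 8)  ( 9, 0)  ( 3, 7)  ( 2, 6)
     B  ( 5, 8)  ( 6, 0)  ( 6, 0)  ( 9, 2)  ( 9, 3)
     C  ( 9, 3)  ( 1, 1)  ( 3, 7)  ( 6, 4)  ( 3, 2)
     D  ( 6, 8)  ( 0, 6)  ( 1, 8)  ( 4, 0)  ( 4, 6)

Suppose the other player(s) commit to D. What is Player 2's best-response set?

u_2(P vs D) = 8
u_2(Q vs D) = 6
u_2(R vs D) = 8
u_2(S vs D) = 0
u_2(T vs D) = 6
max payoff 8 at {P,R}

BR_2 = {P,R}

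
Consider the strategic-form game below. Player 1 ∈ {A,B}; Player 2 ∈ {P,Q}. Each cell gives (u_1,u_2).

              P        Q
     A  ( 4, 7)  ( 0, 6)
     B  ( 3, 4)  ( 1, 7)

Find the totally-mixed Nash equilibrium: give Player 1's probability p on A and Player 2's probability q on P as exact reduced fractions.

p=3/4, q=1/2

P1 indiff ⇒ q·4+(1-q)·0 = q·3+(1-q)·1 ⇒ q(1) = (1-q)(1) ⇒ q = 1/2
P2 indiff ⇒ p·7+(1-p)·4 = p·6+(1-p)·7 ⇒ p(1) = (1-p)(3) ⇒ p = 3/4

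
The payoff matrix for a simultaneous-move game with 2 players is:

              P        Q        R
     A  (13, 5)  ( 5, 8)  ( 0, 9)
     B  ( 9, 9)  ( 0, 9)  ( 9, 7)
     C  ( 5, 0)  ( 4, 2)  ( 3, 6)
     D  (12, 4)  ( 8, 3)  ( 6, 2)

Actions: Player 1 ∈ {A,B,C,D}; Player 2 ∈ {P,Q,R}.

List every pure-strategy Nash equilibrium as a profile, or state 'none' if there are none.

Equilibria: none

(A,P): not NE [P2→R gives 9>5]
(A,Q): not NE [P1→D gives 8>5; P2→R gives 9>8]
(A,R): not NE [P1→B gives 9>0]
(B,P): not NE [P1→A gives 13>9]
(B,Q): not NE [P1→D gives 8>0]
(B,R): not NE [P2→Q gives 9>7]
(C,P): not NE [P1→A gives 13>5; P2→R gives 6>0]
(C,Q): not NE [P1→D gives 8>4; P2→R gives 6>2]
(C,R): not NE [P1→B gives 9>3]
(D,P): not NE [P1→A gives 13>12]
(D,Q): not NE [P2→P gives 4>3]
(D,R): not NE [P1→B gives 9>6; P2→P gives 4>2]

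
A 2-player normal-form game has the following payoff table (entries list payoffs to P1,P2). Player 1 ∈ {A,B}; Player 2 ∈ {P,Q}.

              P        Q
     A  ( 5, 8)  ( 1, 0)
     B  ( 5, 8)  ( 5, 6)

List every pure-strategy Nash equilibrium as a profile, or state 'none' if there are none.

NE set: (A,P), (B,P)

(A,P): NE
(A,Q): not NE [P1→B gives 5>1; P2→P gives 8>0]
(B,P): NE
(B,Q): not NE [P2→P gives 8>6]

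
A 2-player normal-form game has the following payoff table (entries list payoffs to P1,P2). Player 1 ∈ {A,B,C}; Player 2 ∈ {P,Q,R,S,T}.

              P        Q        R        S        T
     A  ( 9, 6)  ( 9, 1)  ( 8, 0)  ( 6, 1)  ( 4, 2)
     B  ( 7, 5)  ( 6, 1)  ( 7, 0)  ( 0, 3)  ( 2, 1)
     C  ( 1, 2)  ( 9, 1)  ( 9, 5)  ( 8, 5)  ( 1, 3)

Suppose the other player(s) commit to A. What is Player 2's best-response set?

u_2(P vs A) = 6
u_2(Q vs A) = 1
u_2(R vs A) = 0
u_2(S vs A) = 1
u_2(T vs A) = 2
max payoff 6 at {P}

P2 best: {P}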